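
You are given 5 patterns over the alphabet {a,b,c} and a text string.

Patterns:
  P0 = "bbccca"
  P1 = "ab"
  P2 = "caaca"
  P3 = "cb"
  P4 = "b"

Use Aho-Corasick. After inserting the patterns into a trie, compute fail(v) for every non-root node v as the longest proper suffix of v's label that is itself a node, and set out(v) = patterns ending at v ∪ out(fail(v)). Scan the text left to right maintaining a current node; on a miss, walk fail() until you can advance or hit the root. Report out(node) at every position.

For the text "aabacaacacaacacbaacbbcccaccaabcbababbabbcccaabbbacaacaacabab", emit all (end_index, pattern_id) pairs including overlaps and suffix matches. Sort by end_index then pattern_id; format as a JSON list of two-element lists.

Construct AC machine:
Trie (insert patterns):
  0='ε' goto a→7 b→1 c→9
  1='b' goto b→2  [P4 ends]
  2='bb' goto c→3
  3='bbc' goto c→4
  4='bbcc' goto c→5
  5='bbccc' goto a→6
  6='bbccca' goto ·  [P0 ends]
  7='a' goto b→8
  8='ab' goto ·  [P1 ends]
  9='c' goto a→10 b→14
  10='ca' goto a→11
  11='caa' goto c→12
  12='caac' goto a→13
  13='caaca' goto ·  [P2 ends]
  14='cb' goto ·  [P3 ends]

Failure links (BFS by depth):
  fail(1) 'b': from fail(0)=0 chase 'b': 0 ⇒ 0;  out={4}∪out(0)={4}
  fail(7) 'a': from fail(0)=0 chase 'a': 0 ⇒ 0;  out=∅∪out(0)=∅
  fail(9) 'c': from fail(0)=0 chase 'c': 0 ⇒ 0;  out=∅∪out(0)=∅
  fail(2) 'bb': from fail(1)=0 chase 'b': 0 ⇒ 1;  out=∅∪out(1)={4}
  fail(8) 'ab': from fail(7)=0 chase 'b': 0 ⇒ 1;  out={1}∪out(1)={1,4}
  fail(10) 'ca': from fail(9)=0 chase 'a': 0 ⇒ 7;  out=∅∪out(7)=∅
  fail(14) 'cb': from fail(9)=0 chase 'b': 0 ⇒ 1;  out={3}∪out(1)={3,4}
  fail(3) 'bbc': from fail(2)=1 chase 'c': 1→0 ⇒ 9;  out=∅∪out(9)=∅
  fail(11) 'caa': from fail(10)=7 chase 'a': 7→0 ⇒ 7;  out=∅∪out(7)=∅
  fail(4) 'bbcc': from fail(3)=9 chase 'c': 9→0 ⇒ 9;  out=∅∪out(9)=∅
  fail(12) 'caac': from fail(11)=7 chase 'c': 7→0 ⇒ 9;  out=∅∪out(9)=∅
  fail(5) 'bbccc': from fail(4)=9 chase 'c': 9→0 ⇒ 9;  out=∅∪out(9)=∅
  fail(13) 'caaca': from fail(12)=9 chase 'a': 9 ⇒ 10;  out={2}∪out(10)={2}
  fail(6) 'bbccca': from fail(5)=9 chase 'a': 9 ⇒ 10;  out={0}∪out(10)={0}

Run:
[0] read 'a'  n0⇒n7
[1] read 'a'  n7⇒n7 (fail-walked)
[2] read 'b'  n7⇒n8  → match P1@[1:2],P4@[2:2]
[3] read 'a'  n8⇒n7 (fail-walked)
[4] read 'c'  n7⇒n9 (fail-walked)
[5] read 'a'  n9⇒n10
[6] read 'a'  n10⇒n11
[7] read 'c'  n11⇒n12
[8] read 'a'  n12⇒n13  → match P2@[4:8]
[9] read 'c'  n13⇒n9 (fail-walked)
[10] read 'a'  n9⇒n10
[11] read 'a'  n10⇒n11
[12] read 'c'  n11⇒n12
[13] read 'a'  n12⇒n13  → match P2@[9:13]
[14] read 'c'  n13⇒n9 (fail-walked)
[15] read 'b'  n9⇒n14  → match P3@[14:15],P4@[15:15]
[16] read 'a'  n14⇒n7 (fail-walked)
[17] read 'a'  n7⇒n7 (fail-walked)
[18] read 'c'  n7⇒n9 (fail-walked)
[19] read 'b'  n9⇒n14  → match P3@[18:19],P4@[19:19]
[20] read 'b'  n14⇒n2 (fail-walked)  → match P4@[20:20]
[21] read 'c'  n2⇒n3
[22] read 'c'  n3⇒n4
[23] read 'c'  n4⇒n5
[24] read 'a'  n5⇒n6  → match P0@[19:24]
[25] read 'c'  n6⇒n9 (fail-walked)
[26] read 'c'  n9⇒n9 (fail-walked)
[27] read 'a'  n9⇒n10
[28] read 'a'  n10⇒n11
[29] read 'b'  n11⇒n8 (fail-walked)  → match P1@[28:29],P4@[29:29]
[30] read 'c'  n8⇒n9 (fail-walked)
[31] read 'b'  n9⇒n14  → match P3@[30:31],P4@[31:31]
[32] read 'a'  n14⇒n7 (fail-walked)
[33] read 'b'  n7⇒n8  → match P1@[32:33],P4@[33:33]
[34] read 'a'  n8⇒n7 (fail-walked)
[35] read 'b'  n7⇒n8  → match P1@[34:35],P4@[35:35]
[36] read 'b'  n8⇒n2 (fail-walked)  → match P4@[36:36]
[37] read 'a'  n2⇒n7 (fail-walked)
[38] read 'b'  n7⇒n8  → match P1@[37:38],P4@[38:38]
[39] read 'b'  n8⇒n2 (fail-walked)  → match P4@[39:39]
[40] read 'c'  n2⇒n3
[41] read 'c'  n3⇒n4
[42] read 'c'  n4⇒n5
[43] read 'a'  n5⇒n6  → match P0@[38:43]
[44] read 'a'  n6⇒n11 (fail-walked)
[45] read 'b'  n11⇒n8 (fail-walked)  → match P1@[44:45],P4@[45:45]
[46] read 'b'  n8⇒n2 (fail-walked)  → match P4@[46:46]
[47] read 'b'  n2⇒n2 (fail-walked)  → match P4@[47:47]
[48] read 'a'  n2⇒n7 (fail-walked)
[49] read 'c'  n7⇒n9 (fail-walked)
[50] read 'a'  n9⇒n10
[51] read 'a'  n10⇒n11
[52] read 'c'  n11⇒n12
[53] read 'a'  n12⇒n13  → match P2@[49:53]
[54] read 'a'  n13⇒n11 (fail-walked)
[55] read 'c'  n11⇒n12
[56] read 'a'  n12⇒n13  → match P2@[52:56]
[57] read 'b'  n13⇒n8 (fail-walked)  → match P1@[56:57],P4@[57:57]
[58] read 'a'  n8⇒n7 (fail-walked)
[59] read 'b'  n7⇒n8  → match P1@[58:59],P4@[59:59]

Result: [[2,1],[2,4],[8,2],[13,2],[15,3],[15,4],[19,3],[19,4],[20,4],[24,0],[29,1],[29,4],[31,3],[31,4],[33,1],[33,4],[35,1],[35,4],[36,4],[38,1],[38,4],[39,4],[43,0],[45,1],[45,4],[46,4],[47,4],[53,2],[56,2],[57,1],[57,4],[59,1],[59,4]]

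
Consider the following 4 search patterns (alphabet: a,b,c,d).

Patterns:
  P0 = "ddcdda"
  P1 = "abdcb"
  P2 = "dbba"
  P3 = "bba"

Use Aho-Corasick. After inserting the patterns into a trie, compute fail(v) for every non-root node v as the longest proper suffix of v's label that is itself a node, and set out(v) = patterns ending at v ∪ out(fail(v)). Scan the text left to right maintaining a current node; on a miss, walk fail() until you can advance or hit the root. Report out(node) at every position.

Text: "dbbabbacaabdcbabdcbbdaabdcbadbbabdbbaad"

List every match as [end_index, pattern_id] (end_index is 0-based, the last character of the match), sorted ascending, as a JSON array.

Construct AC machine:
Trie nodes:
  n0 'ε': a→7 b→15 d→1
  n1 'd': b→12 d→2
  n2 'dd': c→3
  n3 'ddc': d→4
  n4 'ddcd': d→5
  n5 'ddcdd': a→6
  n6 'ddcdda': ·  ←P0
  n7 'a': b→8
  n8 'ab': d→9
  n9 'abd': c→10
  n10 'abdc': b→11
  n11 'abdcb': ·  ←P1
  n12 'db': b→13
  n13 'dbb': a→14
  n14 'dbba': ·  ←P2
  n15 'b': b→16
  n16 'bb': a→17
  n17 'bba': ·  ←P3

Failure links (BFS by depth):
  fail(1) 'd': from fail(0)=0 chase 'd': 0 ⇒ 0;  out=∅∪out(0)=∅
  fail(7) 'a': from fail(0)=0 chase 'a': 0 ⇒ 0;  out=∅∪out(0)=∅
  fail(15) 'b': from fail(0)=0 chase 'b': 0 ⇒ 0;  out=∅∪out(0)=∅
  fail(2) 'dd': from fail(1)=0 chase 'd': 0 ⇒ 1;  out=∅∪out(1)=∅
  fail(8) 'ab': from fail(7)=0 chase 'b': 0 ⇒ 15;  out=∅∪out(15)=∅
  fail(12) 'db': from fail(1)=0 chase 'b': 0 ⇒ 15;  out=∅∪out(15)=∅
  fail(16) 'bb': from fail(15)=0 chase 'b': 0 ⇒ 15;  out=∅∪out(15)=∅
  fail(3) 'ddc': from fail(2)=1 chase 'c': 1→0 ⇒ 0;  out=∅∪out(0)=∅
  fail(9) 'abd': from fail(8)=15 chase 'd': 15→0 ⇒ 1;  out=∅∪out(1)=∅
  fail(13) 'dbb': from fail(12)=15 chase 'b': 15 ⇒ 16;  out=∅∪out(16)=∅
  fail(17) 'bba': from fail(16)=15 chase 'a': 15→0 ⇒ 7;  out={3}∪out(7)={3}
  fail(4) 'ddcd': from fail(3)=0 chase 'd': 0 ⇒ 1;  out=∅∪out(1)=∅
  fail(10) 'abdc': from fail(9)=1 chase 'c': 1→0 ⇒ 0;  out=∅∪out(0)=∅
  fail(14) 'dbba': from fail(13)=16 chase 'a': 16 ⇒ 17;  out={2}∪out(17)={2,3}
  fail(5) 'ddcdd': from fail(4)=1 chase 'd': 1 ⇒ 2;  out=∅∪out(2)=∅
  fail(11) 'abdcb': from fail(10)=0 chase 'b': 0 ⇒ 15;  out={1}∪out(15)={1}
  fail(6) 'ddcdda': from fail(5)=2 chase 'a': 2→1→0 ⇒ 7;  out={0}∪out(7)={0}

Scan:
[0] read 'd'  n0⇒n1
[1] read 'b'  n1⇒n12
[2] read 'b'  n12⇒n13
[3] read 'a'  n13⇒n14  → match P2@[0:3],P3@[1:3]
[4] read 'b'  n14⇒n8 (fail-walked)
[5] read 'b'  n8⇒n16 (fail-walked)
[6] read 'a'  n16⇒n17  → match P3@[4:6]
[7] read 'c'  n17⇒n0 (fail-walked)
[8] read 'a'  n0⇒n7
[9] read 'a'  n7⇒n7 (fail-walked)
[10] read 'b'  n7⇒n8
[11] read 'd'  n8⇒n9
[12] read 'c'  n9⇒n10
[13] read 'b'  n10⇒n11  → match P1@[9:13]
[14] read 'a'  n11⇒n7 (fail-walked)
[15] read 'b'  n7⇒n8
[16] read 'd'  n8⇒n9
[17] read 'c'  n9⇒n10
[18] read 'b'  n10⇒n11  → match P1@[14:18]
[19] read 'b'  n11⇒n16 (fail-walked)
[20] read 'd'  n16⇒n1 (fail-walked)
[21] read 'a'  n1⇒n7 (fail-walked)
[22] read 'a'  n7⇒n7 (fail-walked)
[23] read 'b'  n7⇒n8
[24] read 'd'  n8⇒n9
[25] read 'c'  n9⇒n10
[26] read 'b'  n10⇒n11  → match P1@[22:26]
[27] read 'a'  n11⇒n7 (fail-walked)
[28] read 'd'  n7⇒n1 (fail-walked)
[29] read 'b'  n1⇒n12
[30] read 'b'  n12⇒n13
[31] read 'a'  n13⇒n14  → match P2@[28:31],P3@[29:31]
[32] read 'b'  n14⇒n8 (fail-walked)
[33] read 'd'  n8⇒n9
[34] read 'b'  n9⇒n12 (fail-walked)
[35] read 'b'  n12⇒n13
[36] read 'a'  n13⇒n14  → match P2@[33:36],P3@[34:36]
[37] read 'a'  n14⇒n7 (fail-walked)
[38] read 'd'  n7⇒n1 (fail-walked)

Result: [[3,2],[3,3],[6,3],[13,1],[18,1],[26,1],[31,2],[31,3],[36,2],[36,3]]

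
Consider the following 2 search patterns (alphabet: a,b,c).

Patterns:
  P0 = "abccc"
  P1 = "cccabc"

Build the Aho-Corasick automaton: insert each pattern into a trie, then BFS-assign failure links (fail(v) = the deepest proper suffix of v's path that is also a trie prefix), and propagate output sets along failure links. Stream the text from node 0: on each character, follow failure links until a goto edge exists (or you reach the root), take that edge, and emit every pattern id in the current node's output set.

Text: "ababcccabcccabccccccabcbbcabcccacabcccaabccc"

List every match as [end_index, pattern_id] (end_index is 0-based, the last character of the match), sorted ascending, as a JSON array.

Construct AC machine:
Trie (insert patterns):
  0='ε' goto a→1 c→6
  1='a' goto b→2
  2='ab' goto c→3
  3='abc' goto c→4
  4='abcc' goto c→5
  5='abccc' goto ·  ←P0
  6='c' goto c→7
  7='cc' goto c→8
  8='ccc' goto a→9
  9='ccca' goto b→10
  10='cccab' goto c→11
  11='cccabc' goto ·  ←P1

Failure links (BFS by depth):
  fail(1) 'a': from fail(0)=0 chase 'a': 0 ⇒ 0;  out=∅∪out(0)=∅
  fail(6) 'c': from fail(0)=0 chase 'c': 0 ⇒ 0;  out=∅∪out(0)=∅
  fail(2) 'ab': from fail(1)=0 chase 'b': 0 ⇒ 0;  out=∅∪out(0)=∅
  fail(7) 'cc': from fail(6)=0 chase 'c': 0 ⇒ 6;  out=∅∪out(6)=∅
  fail(3) 'abc': from fail(2)=0 chase 'c': 0 ⇒ 6;  out=∅∪out(6)=∅
  fail(8) 'ccc': from fail(7)=6 chase 'c': 6 ⇒ 7;  out=∅∪out(7)=∅
  fail(4) 'abcc': from fail(3)=6 chase 'c': 6 ⇒ 7;  out=∅∪out(7)=∅
  fail(9) 'ccca': from fail(8)=7 chase 'a': 7→6→0 ⇒ 1;  out=∅∪out(1)=∅
  fail(5) 'abccc': from fail(4)=7 chase 'c': 7 ⇒ 8;  out={0}∪out(8)={0}
  fail(10) 'cccab': from fail(9)=1 chase 'b': 1 ⇒ 2;  out=∅∪out(2)=∅
  fail(11) 'cccabc': from fail(10)=2 chase 'c': 2 ⇒ 3;  out={1}∪out(3)={1}

Scan:
i=0 'a': node 0→1
i=1 'b': node 1→2
i=2 'a': node 2→1 (via fail)
i=3 'b': node 1→2
i=4 'c': node 2→3
i=5 'c': node 3→4
i=6 'c': node 4→5  ** P0@[2:6]
i=7 'a': node 5→9 (via fail)
i=8 'b': node 9→10
i=9 'c': node 10→11  ** P1@[4:9]
i=10 'c': node 11→4 (via fail)
i=11 'c': node 4→5  ** P0@[7:11]
i=12 'a': node 5→9 (via fail)
i=13 'b': node 9→10
i=14 'c': node 10→11  ** P1@[9:14]
i=15 'c': node 11→4 (via fail)
i=16 'c': node 4→5  ** P0@[12:16]
i=17 'c': node 5→8 (via fail)
i=18 'c': node 8→8 (via fail)
i=19 'c': node 8→8 (via fail)
i=20 'a': node 8→9
i=21 'b': node 9→10
i=22 'c': node 10→11  ** P1@[17:22]
i=23 'b': node 11→0 (via fail)
i=24 'b': node 0→0
i=25 'c': node 0→6
i=26 'a': node 6→1 (via fail)
i=27 'b': node 1→2
i=28 'c': node 2→3
i=29 'c': node 3→4
i=30 'c': node 4→5  ** P0@[26:30]
i=31 'a': node 5→9 (via fail)
i=32 'c': node 9→6 (via fail)
i=33 'a': node 6→1 (via fail)
i=34 'b': node 1→2
i=35 'c': node 2→3
i=36 'c': node 3→4
i=37 'c': node 4→5  ** P0@[33:37]
i=38 'a': node 5→9 (via fail)
i=39 'a': node 9→1 (via fail)
i=40 'b': node 1→2
i=41 'c': node 2→3
i=42 'c': node 3→4
i=43 'c': node 4→5  ** P0@[39:43]

All matches (sorted): [[6,0],[9,1],[11,0],[14,1],[16,0],[22,1],[30,0],[37,0],[43,0]]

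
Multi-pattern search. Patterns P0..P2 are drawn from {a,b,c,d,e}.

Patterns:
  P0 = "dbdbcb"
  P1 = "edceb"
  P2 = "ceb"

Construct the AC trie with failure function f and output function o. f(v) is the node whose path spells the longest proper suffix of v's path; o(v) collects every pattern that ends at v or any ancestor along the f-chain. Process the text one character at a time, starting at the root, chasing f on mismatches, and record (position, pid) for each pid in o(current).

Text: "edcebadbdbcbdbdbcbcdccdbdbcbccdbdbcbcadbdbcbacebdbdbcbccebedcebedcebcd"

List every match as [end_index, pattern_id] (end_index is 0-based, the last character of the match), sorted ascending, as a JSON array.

Build:
Trie nodes:
  n0 'ε': c→12 d→1 e→7
  n1 'd': b→2
  n2 'db': d→3
  n3 'dbd': b→4
  n4 'dbdb': c→5
  n5 'dbdbc': b→6
  n6 'dbdbcb': ·  ←P0
  n7 'e': d→8
  n8 'ed': c→9
  n9 'edc': e→10
  n10 'edce': b→11
  n11 'edceb': ·  ←P1
  n12 'c': e→13
  n13 'ce': b→14
  n14 'ceb': ·  ←P2

BFS fail/out derivation:
  fail(1) 'd': from fail(0)=0 chase 'd': 0 ⇒ 0;  out=∅∪out(0)=∅
  fail(7) 'e': from fail(0)=0 chase 'e': 0 ⇒ 0;  out=∅∪out(0)=∅
  fail(12) 'c': from fail(0)=0 chase 'c': 0 ⇒ 0;  out=∅∪out(0)=∅
  fail(2) 'db': from fail(1)=0 chase 'b': 0 ⇒ 0;  out=∅∪out(0)=∅
  fail(8) 'ed': from fail(7)=0 chase 'd': 0 ⇒ 1;  out=∅∪out(1)=∅
  fail(13) 'ce': from fail(12)=0 chase 'e': 0 ⇒ 7;  out=∅∪out(7)=∅
  fail(3) 'dbd': from fail(2)=0 chase 'd': 0 ⇒ 1;  out=∅∪out(1)=∅
  fail(9) 'edc': from fail(8)=1 chase 'c': 1→0 ⇒ 12;  out=∅∪out(12)=∅
  fail(14) 'ceb': from fail(13)=7 chase 'b': 7→0 ⇒ 0;  out={2}∪out(0)={2}
  fail(4) 'dbdb': from fail(3)=1 chase 'b': 1 ⇒ 2;  out=∅∪out(2)=∅
  fail(10) 'edce': from fail(9)=12 chase 'e': 12 ⇒ 13;  out=∅∪out(13)=∅
  fail(5) 'dbdbc': from fail(4)=2 chase 'c': 2→0 ⇒ 12;  out=∅∪out(12)=∅
  fail(11) 'edceb': from fail(10)=13 chase 'b': 13 ⇒ 14;  out={1}∪out(14)={1,2}
  fail(6) 'dbdbcb': from fail(5)=12 chase 'b': 12→0 ⇒ 0;  out={0}∪out(0)={0}

Run:
pos 0 'e': at 7
pos 1 'd': at 8
pos 2 'c': at 9
pos 3 'e': at 10
pos 4 'b': at 11  emit P1@[0:4],P2@[2:4]
pos 5 'a': at 0 (fail-walked)
pos 6 'd': at 1
pos 7 'b': at 2
pos 8 'd': at 3
pos 9 'b': at 4
pos 10 'c': at 5
pos 11 'b': at 6  emit P0@[6:11]
pos 12 'd': at 1 (fail-walked)
pos 13 'b': at 2
pos 14 'd': at 3
pos 15 'b': at 4
pos 16 'c': at 5
pos 17 'b': at 6  emit P0@[12:17]
pos 18 'c': at 12 (fail-walked)
pos 19 'd': at 1 (fail-walked)
pos 20 'c': at 12 (fail-walked)
pos 21 'c': at 12 (fail-walked)
pos 22 'd': at 1 (fail-walked)
pos 23 'b': at 2
pos 24 'd': at 3
pos 25 'b': at 4
pos 26 'c': at 5
pos 27 'b': at 6  emit P0@[22:27]
pos 28 'c': at 12 (fail-walked)
pos 29 'c': at 12 (fail-walked)
pos 30 'd': at 1 (fail-walked)
pos 31 'b': at 2
pos 32 'd': at 3
pos 33 'b': at 4
pos 34 'c': at 5
pos 35 'b': at 6  emit P0@[30:35]
pos 36 'c': at 12 (fail-walked)
pos 37 'a': at 0 (fail-walked)
pos 38 'd': at 1
pos 39 'b': at 2
pos 40 'd': at 3
pos 41 'b': at 4
pos 42 'c': at 5
pos 43 'b': at 6  emit P0@[38:43]
pos 44 'a': at 0 (fail-walked)
pos 45 'c': at 12
pos 46 'e': at 13
pos 47 'b': at 14  emit P2@[45:47]
pos 48 'd': at 1 (fail-walked)
pos 49 'b': at 2
pos 50 'd': at 3
pos 51 'b': at 4
pos 52 'c': at 5
pos 53 'b': at 6  emit P0@[48:53]
pos 54 'c': at 12 (fail-walked)
pos 55 'c': at 12 (fail-walked)
pos 56 'e': at 13
pos 57 'b': at 14  emit P2@[55:57]
pos 58 'e': at 7 (fail-walked)
pos 59 'd': at 8
pos 60 'c': at 9
pos 61 'e': at 10
pos 62 'b': at 11  emit P1@[58:62],P2@[60:62]
pos 63 'e': at 7 (fail-walked)
pos 64 'd': at 8
pos 65 'c': at 9
pos 66 'e': at 10
pos 67 'b': at 11  emit P1@[63:67],P2@[65:67]
pos 68 'c': at 12 (fail-walked)
pos 69 'd': at 1 (fail-walked)

Matches: [[4,1],[4,2],[11,0],[17,0],[27,0],[35,0],[43,0],[47,2],[53,0],[57,2],[62,1],[62,2],[67,1],[67,2]]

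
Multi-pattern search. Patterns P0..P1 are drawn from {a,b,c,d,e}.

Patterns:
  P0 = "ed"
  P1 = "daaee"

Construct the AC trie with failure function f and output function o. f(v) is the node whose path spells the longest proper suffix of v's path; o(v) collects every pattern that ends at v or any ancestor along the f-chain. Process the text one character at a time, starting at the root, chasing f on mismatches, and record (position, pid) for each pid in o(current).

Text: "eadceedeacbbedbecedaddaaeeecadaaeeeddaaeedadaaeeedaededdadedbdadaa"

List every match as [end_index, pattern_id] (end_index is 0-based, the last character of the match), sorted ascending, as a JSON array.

Build automaton:
Trie nodes:
  0='ε' goto d→3 e→1
  1='e' goto d→2
  2='ed' goto ·  [P0 ends]
  3='d' goto a→4
  4='da' goto a→5
  5='daa' goto e→6
  6='daae' goto e→7
  7='daaee' goto ·  [P1 ends]

BFS fail/out derivation:
  fail(1) 'e': from fail(0)=0 chase 'e': 0 ⇒ 0;  out=∅∪out(0)=∅
  fail(3) 'd': from fail(0)=0 chase 'd': 0 ⇒ 0;  out=∅∪out(0)=∅
  fail(2) 'ed': from fail(1)=0 chase 'd': 0 ⇒ 3;  out={0}∪out(3)={0}
  fail(4) 'da': from fail(3)=0 chase 'a': 0 ⇒ 0;  out=∅∪out(0)=∅
  fail(5) 'daa': from fail(4)=0 chase 'a': 0 ⇒ 0;  out=∅∪out(0)=∅
  fail(6) 'daae': from fail(5)=0 chase 'e': 0 ⇒ 1;  out=∅∪out(1)=∅
  fail(7) 'daaee': from fail(6)=1 chase 'e': 1→0 ⇒ 1;  out={1}∪out(1)={1}

Text stream:
i=0 'e': node 0→1
i=1 'a': node 1→0 (fail-walked)
i=2 'd': node 0→3
i=3 'c': node 3→0 (fail-walked)
i=4 'e': node 0→1
i=5 'e': node 1→1 (fail-walked)
i=6 'd': node 1→2  emit P0@[5:6]
i=7 'e': node 2→1 (fail-walked)
i=8 'a': node 1→0 (fail-walked)
i=9 'c': node 0→0
i=10 'b': node 0→0
i=11 'b': node 0→0
i=12 'e': node 0→1
i=13 'd': node 1→2  emit P0@[12:13]
i=14 'b': node 2→0 (fail-walked)
i=15 'e': node 0→1
i=16 'c': node 1→0 (fail-walked)
i=17 'e': node 0→1
i=18 'd': node 1→2  emit P0@[17:18]
i=19 'a': node 2→4 (fail-walked)
i=20 'd': node 4→3 (fail-walked)
i=21 'd': node 3→3 (fail-walked)
i=22 'a': node 3→4
i=23 'a': node 4→5
i=24 'e': node 5→6
i=25 'e': node 6→7  emit P1@[21:25]
i=26 'e': node 7→1 (fail-walked)
i=27 'c': node 1→0 (fail-walked)
i=28 'a': node 0→0
i=29 'd': node 0→3
i=30 'a': node 3→4
i=31 'a': node 4→5
i=32 'e': node 5→6
i=33 'e': node 6→7  emit P1@[29:33]
i=34 'e': node 7→1 (fail-walked)
i=35 'd': node 1→2  emit P0@[34:35]
i=36 'd': node 2→3 (fail-walked)
i=37 'a': node 3→4
i=38 'a': node 4→5
i=39 'e': node 5→6
i=40 'e': node 6→7  emit P1@[36:40]
i=41 'd': node 7→2 (fail-walked)  emit P0@[40:41]
i=42 'a': node 2→4 (fail-walked)
i=43 'd': node 4→3 (fail-walked)
i=44 'a': node 3→4
i=45 'a': node 4→5
i=46 'e': node 5→6
i=47 'e': node 6→7  emit P1@[43:47]
i=48 'e': node 7→1 (fail-walked)
i=49 'd': node 1→2  emit P0@[48:49]
i=50 'a': node 2→4 (fail-walked)
i=51 'e': node 4→1 (fail-walked)
i=52 'd': node 1→2  emit P0@[51:52]
i=53 'e': node 2→1 (fail-walked)
i=54 'd': node 1→2  emit P0@[53:54]
i=55 'd': node 2→3 (fail-walked)
i=56 'a': node 3→4
i=57 'd': node 4→3 (fail-walked)
i=58 'e': node 3→1 (fail-walked)
i=59 'd': node 1→2  emit P0@[58:59]
i=60 'b': node 2→0 (fail-walked)
i=61 'd': node 0→3
i=62 'a': node 3→4
i=63 'd': node 4→3 (fail-walked)
i=64 'a': node 3→4
i=65 'a': node 4→5

All matches (sorted): [[6,0],[13,0],[18,0],[25,1],[33,1],[35,0],[40,1],[41,0],[47,1],[49,0],[52,0],[54,0],[59,0]]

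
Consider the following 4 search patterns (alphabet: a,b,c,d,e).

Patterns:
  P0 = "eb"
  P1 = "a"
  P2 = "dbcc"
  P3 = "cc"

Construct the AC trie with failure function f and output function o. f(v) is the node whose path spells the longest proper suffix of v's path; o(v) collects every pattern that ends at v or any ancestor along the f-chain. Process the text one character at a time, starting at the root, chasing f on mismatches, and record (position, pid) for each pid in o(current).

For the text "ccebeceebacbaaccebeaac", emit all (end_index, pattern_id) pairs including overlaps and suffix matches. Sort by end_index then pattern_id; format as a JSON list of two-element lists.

Build automaton:
Trie (insert patterns):
  0='ε' goto a→3 c→8 d→4 e→1
  1='e' goto b→2
  2='eb' goto ·  [P0 ends]
  3='a' goto ·  [P1 ends]
  4='d' goto b→5
  5='db' goto c→6
  6='dbc' goto c→7
  7='dbcc' goto ·  [P2 ends]
  8='c' goto c→9
  9='cc' goto ·  [P3 ends]

BFS fail/out derivation:
  n1('e'): parent n0 fail=0; on 'e' 0 → fail=0;  out ∅∪∅=∅
  n3('a'): parent n0 fail=0; on 'a' 0 → fail=0;  out {1}∪∅={1}
  n4('d'): parent n0 fail=0; on 'd' 0 → fail=0;  out ∅∪∅=∅
  n8('c'): parent n0 fail=0; on 'c' 0 → fail=0;  out ∅∪∅=∅
  n2('eb'): parent n1 fail=0; on 'b' 0 → fail=0;  out {0}∪∅={0}
  n5('db'): parent n4 fail=0; on 'b' 0 → fail=0;  out ∅∪∅=∅
  n9('cc'): parent n8 fail=0; on 'c' 0 → fail=8;  out {3}∪∅={3}
  n6('dbc'): parent n5 fail=0; on 'c' 0 → fail=8;  out ∅∪∅=∅
  n7('dbcc'): parent n6 fail=8; on 'c' 8 → fail=9;  out {2}∪{3}={2,3}

Scan:
i=0 'c': node 0→8
i=1 'c': node 8→9  → match P3@[0:1]
i=2 'e': node 9→1 (via fail)
i=3 'b': node 1→2  → match P0@[2:3]
i=4 'e': node 2→1 (via fail)
i=5 'c': node 1→8 (via fail)
i=6 'e': node 8→1 (via fail)
i=7 'e': node 1→1 (via fail)
i=8 'b': node 1→2  → match P0@[7:8]
i=9 'a': node 2→3 (via fail)  → match P1@[9:9]
i=10 'c': node 3→8 (via fail)
i=11 'b': node 8→0 (via fail)
i=12 'a': node 0→3  → match P1@[12:12]
i=13 'a': node 3→3 (via fail)  → match P1@[13:13]
i=14 'c': node 3→8 (via fail)
i=15 'c': node 8→9  → match P3@[14:15]
i=16 'e': node 9→1 (via fail)
i=17 'b': node 1→2  → match P0@[16:17]
i=18 'e': node 2→1 (via fail)
i=19 'a': node 1→3 (via fail)  → match P1@[19:19]
i=20 'a': node 3→3 (via fail)  → match P1@[20:20]
i=21 'c': node 3→8 (via fail)

All matches (sorted): [[1,3],[3,0],[8,0],[9,1],[12,1],[13,1],[15,3],[17,0],[19,1],[20,1]]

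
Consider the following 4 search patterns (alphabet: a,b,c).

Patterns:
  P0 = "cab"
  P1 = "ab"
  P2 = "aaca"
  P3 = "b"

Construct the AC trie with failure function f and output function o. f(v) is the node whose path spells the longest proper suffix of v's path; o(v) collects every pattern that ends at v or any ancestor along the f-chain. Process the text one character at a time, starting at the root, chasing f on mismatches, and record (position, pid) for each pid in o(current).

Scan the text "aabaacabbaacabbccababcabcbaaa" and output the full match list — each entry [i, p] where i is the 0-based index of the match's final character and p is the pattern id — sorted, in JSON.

Build automaton:
Trie (insert patterns):
  n0 'ε': a→4 b→9 c→1
  n1 'c': a→2
  n2 'ca': b→3
  n3 'cab': ·  [P0 ends]
  n4 'a': a→6 b→5
  n5 'ab': ·  [P1 ends]
  n6 'aa': c→7
  n7 'aac': a→8
  n8 'aaca': ·  [P2 ends]
  n9 'b': ·  [P3 ends]

BFS fail/out derivation:
  fail(1) 'c': from fail(0)=0 chase 'c': 0 ⇒ 0;  out=∅∪out(0)=∅
  fail(4) 'a': from fail(0)=0 chase 'a': 0 ⇒ 0;  out=∅∪out(0)=∅
  fail(9) 'b': from fail(0)=0 chase 'b': 0 ⇒ 0;  out={3}∪out(0)={3}
  fail(2) 'ca': from fail(1)=0 chase 'a': 0 ⇒ 4;  out=∅∪out(4)=∅
  fail(5) 'ab': from fail(4)=0 chase 'b': 0 ⇒ 9;  out={1}∪out(9)={1,3}
  fail(6) 'aa': from fail(4)=0 chase 'a': 0 ⇒ 4;  out=∅∪out(4)=∅
  fail(3) 'cab': from fail(2)=4 chase 'b': 4 ⇒ 5;  out={0}∪out(5)={0,1,3}
  fail(7) 'aac': from fail(6)=4 chase 'c': 4→0 ⇒ 1;  out=∅∪out(1)=∅
  fail(8) 'aaca': from fail(7)=1 chase 'a': 1 ⇒ 2;  out={2}∪out(2)={2}

Run:
i=0 'a': node 0→4
i=1 'a': node 4→6
i=2 'b': node 6→5 (via fail)  emit P1@[1:2],P3@[2:2]
i=3 'a': node 5→4 (via fail)
i=4 'a': node 4→6
i=5 'c': node 6→7
i=6 'a': node 7→8  emit P2@[3:6]
i=7 'b': node 8→3 (via fail)  emit P0@[5:7],P1@[6:7],P3@[7:7]
i=8 'b': node 3→9 (via fail)  emit P3@[8:8]
i=9 'a': node 9→4 (via fail)
i=10 'a': node 4→6
i=11 'c': node 6→7
i=12 'a': node 7→8  emit P2@[9:12]
i=13 'b': node 8→3 (via fail)  emit P0@[11:13],P1@[12:13],P3@[13:13]
i=14 'b': node 3→9 (via fail)  emit P3@[14:14]
i=15 'c': node 9→1 (via fail)
i=16 'c': node 1→1 (via fail)
i=17 'a': node 1→2
i=18 'b': node 2→3  emit P0@[16:18],P1@[17:18],P3@[18:18]
i=19 'a': node 3→4 (via fail)
i=20 'b': node 4→5  emit P1@[19:20],P3@[20:20]
i=21 'c': node 5→1 (via fail)
i=22 'a': node 1→2
i=23 'b': node 2→3  emit P0@[21:23],P1@[22:23],P3@[23:23]
i=24 'c': node 3→1 (via fail)
i=25 'b': node 1→9 (via fail)  emit P3@[25:25]
i=26 'a': node 9→4 (via fail)
i=27 'a': node 4→6
i=28 'a': node 6→6 (via fail)

Matches: [[2,1],[2,3],[6,2],[7,0],[7,1],[7,3],[8,3],[12,2],[13,0],[13,1],[13,3],[14,3],[18,0],[18,1],[18,3],[20,1],[20,3],[23,0],[23,1],[23,3],[25,3]]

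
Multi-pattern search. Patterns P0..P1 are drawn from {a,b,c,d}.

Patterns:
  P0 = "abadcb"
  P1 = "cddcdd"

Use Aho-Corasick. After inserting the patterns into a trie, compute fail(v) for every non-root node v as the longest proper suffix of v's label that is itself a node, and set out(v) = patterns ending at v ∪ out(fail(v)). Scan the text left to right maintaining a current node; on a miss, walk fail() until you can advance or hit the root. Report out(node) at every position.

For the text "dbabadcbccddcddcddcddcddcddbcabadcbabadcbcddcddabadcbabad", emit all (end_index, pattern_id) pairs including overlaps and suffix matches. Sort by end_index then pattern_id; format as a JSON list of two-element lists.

Build automaton:
Trie nodes:
  n0 'ε': a→1 c→7
  n1 'a': b→2
  n2 'ab': a→3
  n3 'aba': d→4
  n4 'abad': c→5
  n5 'abadc': b→6
  n6 'abadcb': ·  ←P0
  n7 'c': d→8
  n8 'cd': d→9
  n9 'cdd': c→10
  n10 'cddc': d→11
  n11 'cddcd': d→12
  n12 'cddcdd': ·  ←P1

BFS fail/out derivation:
  fail(1) 'a': from fail(0)=0 chase 'a': 0 ⇒ 0;  out=∅∪out(0)=∅
  fail(7) 'c': from fail(0)=0 chase 'c': 0 ⇒ 0;  out=∅∪out(0)=∅
  fail(2) 'ab': from fail(1)=0 chase 'b': 0 ⇒ 0;  out=∅∪out(0)=∅
  fail(8) 'cd': from fail(7)=0 chase 'd': 0 ⇒ 0;  out=∅∪out(0)=∅
  fail(3) 'aba': from fail(2)=0 chase 'a': 0 ⇒ 1;  out=∅∪out(1)=∅
  fail(9) 'cdd': from fail(8)=0 chase 'd': 0 ⇒ 0;  out=∅∪out(0)=∅
  fail(4) 'abad': from fail(3)=1 chase 'd': 1→0 ⇒ 0;  out=∅∪out(0)=∅
  fail(10) 'cddc': from fail(9)=0 chase 'c': 0 ⇒ 7;  out=∅∪out(7)=∅
  fail(5) 'abadc': from fail(4)=0 chase 'c': 0 ⇒ 7;  out=∅∪out(7)=∅
  fail(11) 'cddcd': from fail(10)=7 chase 'd': 7 ⇒ 8;  out=∅∪out(8)=∅
  fail(6) 'abadcb': from fail(5)=7 chase 'b': 7→0 ⇒ 0;  out={0}∪out(0)={0}
  fail(12) 'cddcdd': from fail(11)=8 chase 'd': 8 ⇒ 9;  out={1}∪out(9)={1}

Text stream:
i=0 'd': node 0→0
i=1 'b': node 0→0
i=2 'a': node 0→1
i=3 'b': node 1→2
i=4 'a': node 2→3
i=5 'd': node 3→4
i=6 'c': node 4→5
i=7 'b': node 5→6  ** P0@[2:7]
i=8 'c': node 6→7 (via fail)
i=9 'c': node 7→7 (via fail)
i=10 'd': node 7→8
i=11 'd': node 8→9
i=12 'c': node 9→10
i=13 'd': node 10→11
i=14 'd': node 11→12  ** P1@[9:14]
i=15 'c': node 12→10 (via fail)
i=16 'd': node 10→11
i=17 'd': node 11→12  ** P1@[12:17]
i=18 'c': node 12→10 (via fail)
i=19 'd': node 10→11
i=20 'd': node 11→12  ** P1@[15:20]
i=21 'c': node 12→10 (via fail)
i=22 'd': node 10→11
i=23 'd': node 11→12  ** P1@[18:23]
i=24 'c': node 12→10 (via fail)
i=25 'd': node 10→11
i=26 'd': node 11→12  ** P1@[21:26]
i=27 'b': node 12→0 (via fail)
i=28 'c': node 0→7
i=29 'a': node 7→1 (via fail)
i=30 'b': node 1→2
i=31 'a': node 2→3
i=32 'd': node 3→4
i=33 'c': node 4→5
i=34 'b': node 5→6  ** P0@[29:34]
i=35 'a': node 6→1 (via fail)
i=36 'b': node 1→2
i=37 'a': node 2→3
i=38 'd': node 3→4
i=39 'c': node 4→5
i=40 'b': node 5→6  ** P0@[35:40]
i=41 'c': node 6→7 (via fail)
i=42 'd': node 7→8
i=43 'd': node 8→9
i=44 'c': node 9→10
i=45 'd': node 10→11
i=46 'd': node 11→12  ** P1@[41:46]
i=47 'a': node 12→1 (via fail)
i=48 'b': node 1→2
i=49 'a': node 2→3
i=50 'd': node 3→4
i=51 'c': node 4→5
i=52 'b': node 5→6  ** P0@[47:52]
i=53 'a': node 6→1 (via fail)
i=54 'b': node 1→2
i=55 'a': node 2→3
i=56 'd': node 3→4

Result: [[7,0],[14,1],[17,1],[20,1],[23,1],[26,1],[34,0],[40,0],[46,1],[52,0]]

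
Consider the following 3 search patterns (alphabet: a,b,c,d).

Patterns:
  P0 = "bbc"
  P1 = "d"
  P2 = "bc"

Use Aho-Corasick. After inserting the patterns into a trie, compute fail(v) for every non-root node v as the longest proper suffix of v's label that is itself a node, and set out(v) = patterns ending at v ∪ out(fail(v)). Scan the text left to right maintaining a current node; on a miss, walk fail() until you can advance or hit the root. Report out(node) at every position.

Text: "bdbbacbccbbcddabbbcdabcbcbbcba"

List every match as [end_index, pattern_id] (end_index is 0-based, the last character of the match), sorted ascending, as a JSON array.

Construct AC machine:
Trie nodes:
  n0 'ε': b→1 d→4
  n1 'b': b→2 c→5
  n2 'bb': c→3
  n3 'bbc': ·  [P0 ends]
  n4 'd': ·  [P1 ends]
  n5 'bc': ·  [P2 ends]

Failure links (BFS by depth):
  fail(1) 'b': from fail(0)=0 chase 'b': 0 ⇒ 0;  out=∅∪out(0)=∅
  fail(4) 'd': from fail(0)=0 chase 'd': 0 ⇒ 0;  out={1}∪out(0)={1}
  fail(2) 'bb': from fail(1)=0 chase 'b': 0 ⇒ 1;  out=∅∪out(1)=∅
  fail(5) 'bc': from fail(1)=0 chase 'c': 0 ⇒ 0;  out={2}∪out(0)={2}
  fail(3) 'bbc': from fail(2)=1 chase 'c': 1 ⇒ 5;  out={0}∪out(5)={0,2}

Run:
i=0 'b': node 0→1
i=1 'd': node 1→4 ·f  emit P1@[1:1]
i=2 'b': node 4→1 ·f
i=3 'b': node 1→2
i=4 'a': node 2→0 ·f
i=5 'c': node 0→0
i=6 'b': node 0→1
i=7 'c': node 1→5  emit P2@[6:7]
i=8 'c': node 5→0 ·f
i=9 'b': node 0→1
i=10 'b': node 1→2
i=11 'c': node 2→3  emit P0@[9:11],P2@[10:11]
i=12 'd': node 3→4 ·f  emit P1@[12:12]
i=13 'd': node 4→4 ·f  emit P1@[13:13]
i=14 'a': node 4→0 ·f
i=15 'b': node 0→1
i=16 'b': node 1→2
i=17 'b': node 2→2 ·f
i=18 'c': node 2→3  emit P0@[16:18],P2@[17:18]
i=19 'd': node 3→4 ·f  emit P1@[19:19]
i=20 'a': node 4→0 ·f
i=21 'b': node 0→1
i=22 'c': node 1→5  emit P2@[21:22]
i=23 'b': node 5→1 ·f
i=24 'c': node 1→5  emit P2@[23:24]
i=25 'b': node 5→1 ·f
i=26 'b': node 1→2
i=27 'c': node 2→3  emit P0@[25:27],P2@[26:27]
i=28 'b': node 3→1 ·f
i=29 'a': node 1→0 ·f

All matches (sorted): [[1,1],[7,2],[11,0],[11,2],[12,1],[13,1],[18,0],[18,2],[19,1],[22,2],[24,2],[27,0],[27,2]]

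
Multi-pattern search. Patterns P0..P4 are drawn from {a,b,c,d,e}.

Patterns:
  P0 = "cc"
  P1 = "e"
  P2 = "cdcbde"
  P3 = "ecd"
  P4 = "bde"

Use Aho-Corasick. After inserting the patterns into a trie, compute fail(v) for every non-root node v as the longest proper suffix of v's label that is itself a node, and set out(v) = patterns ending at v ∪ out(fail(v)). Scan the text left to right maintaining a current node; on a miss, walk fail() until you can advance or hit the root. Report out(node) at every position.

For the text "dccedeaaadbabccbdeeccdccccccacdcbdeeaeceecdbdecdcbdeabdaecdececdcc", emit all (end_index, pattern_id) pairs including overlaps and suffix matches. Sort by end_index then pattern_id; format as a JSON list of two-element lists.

Build automaton:
Trie (insert patterns):
  0='ε' goto b→11 c→1 e→3
  1='c' goto c→2 d→4
  2='cc' goto ·  ←P0
  3='e' goto c→9  ←P1
  4='cd' goto c→5
  5='cdc' goto b→6
  6='cdcb' goto d→7
  7='cdcbd' goto e→8
  8='cdcbde' goto ·  ←P2
  9='ec' goto d→10
  10='ecd' goto ·  ←P3
  11='b' goto d→12
  12='bd' goto e→13
  13='bde' goto ·  ←P4

Failure links (BFS by depth):
  n1('c'): parent n0 fail=0; on 'c' 0 → fail=0;  out ∅∪∅=∅
  n3('e'): parent n0 fail=0; on 'e' 0 → fail=0;  out {1}∪∅={1}
  n11('b'): parent n0 fail=0; on 'b' 0 → fail=0;  out ∅∪∅=∅
  n2('cc'): parent n1 fail=0; on 'c' 0 → fail=1;  out {0}∪∅={0}
  n4('cd'): parent n1 fail=0; on 'd' 0 → fail=0;  out ∅∪∅=∅
  n9('ec'): parent n3 fail=0; on 'c' 0 → fail=1;  out ∅∪∅=∅
  n12('bd'): parent n11 fail=0; on 'd' 0 → fail=0;  out ∅∪∅=∅
  n5('cdc'): parent n4 fail=0; on 'c' 0 → fail=1;  out ∅∪∅=∅
  n10('ecd'): parent n9 fail=1; on 'd' 1 → fail=4;  out {3}∪∅={3}
  n13('bde'): parent n12 fail=0; on 'e' 0 → fail=3;  out {4}∪{1}={1,4}
  n6('cdcb'): parent n5 fail=1; on 'b' 1→0 → fail=11;  out ∅∪∅=∅
  n7('cdcbd'): parent n6 fail=11; on 'd' 11 → fail=12;  out ∅∪∅=∅
  n8('cdcbde'): parent n7 fail=12; on 'e' 12 → fail=13;  out {2}∪{1,4}={1,2,4}

Text stream:
i=0 'd': node 0→0
i=1 'c': node 0→1
i=2 'c': node 1→2  ** P0@[1:2]
i=3 'e': node 2→3 ·f  ** P1@[3:3]
i=4 'd': node 3→0 ·f
i=5 'e': node 0→3  ** P1@[5:5]
i=6 'a': node 3→0 ·f
i=7 'a': node 0→0
i=8 'a': node 0→0
i=9 'd': node 0→0
i=10 'b': node 0→11
i=11 'a': node 11→0 ·f
i=12 'b': node 0→11
i=13 'c': node 11→1 ·f
i=14 'c': node 1→2  ** P0@[13:14]
i=15 'b': node 2→11 ·f
i=16 'd': node 11→12
i=17 'e': node 12→13  ** P1@[17:17],P4@[15:17]
i=18 'e': node 13→3 ·f  ** P1@[18:18]
i=19 'c': node 3→9
i=20 'c': node 9→2 ·f  ** P0@[19:20]
i=21 'd': node 2→4 ·f
i=22 'c': node 4→5
i=23 'c': node 5→2 ·f  ** P0@[22:23]
i=24 'c': node 2→2 ·f  ** P0@[23:24]
i=25 'c': node 2→2 ·f  ** P0@[24:25]
i=26 'c': node 2→2 ·f  ** P0@[25:26]
i=27 'c': node 2→2 ·f  ** P0@[26:27]
i=28 'a': node 2→0 ·f
i=29 'c': node 0→1
i=30 'd': node 1→4
i=31 'c': node 4→5
i=32 'b': node 5→6
i=33 'd': node 6→7
i=34 'e': node 7→8  ** P1@[34:34],P2@[29:34],P4@[32:34]
i=35 'e': node 8→3 ·f  ** P1@[35:35]
i=36 'a': node 3→0 ·f
i=37 'e': node 0→3  ** P1@[37:37]
i=38 'c': node 3→9
i=39 'e': node 9→3 ·f  ** P1@[39:39]
i=40 'e': node 3→3 ·f  ** P1@[40:40]
i=41 'c': node 3→9
i=42 'd': node 9→10  ** P3@[40:42]
i=43 'b': node 10→11 ·f
i=44 'd': node 11→12
i=45 'e': node 12→13  ** P1@[45:45],P4@[43:45]
i=46 'c': node 13→9 ·f
i=47 'd': node 9→10  ** P3@[45:47]
i=48 'c': node 10→5 ·f
i=49 'b': node 5→6
i=50 'd': node 6→7
i=51 'e': node 7→8  ** P1@[51:51],P2@[46:51],P4@[49:51]
i=52 'a': node 8→0 ·f
i=53 'b': node 0→11
i=54 'd': node 11→12
i=55 'a': node 12→0 ·f
i=56 'e': node 0→3  ** P1@[56:56]
i=57 'c': node 3→9
i=58 'd': node 9→10  ** P3@[56:58]
i=59 'e': node 10→3 ·f  ** P1@[59:59]
i=60 'c': node 3→9
i=61 'e': node 9→3 ·f  ** P1@[61:61]
i=62 'c': node 3→9
i=63 'd': node 9→10  ** P3@[61:63]
i=64 'c': node 10→5 ·f
i=65 'c': node 5→2 ·f  ** P0@[64:65]

All matches (sorted): [[2,0],[3,1],[5,1],[14,0],[17,1],[17,4],[18,1],[20,0],[23,0],[24,0],[25,0],[26,0],[27,0],[34,1],[34,2],[34,4],[35,1],[37,1],[39,1],[40,1],[42,3],[45,1],[45,4],[47,3],[51,1],[51,2],[51,4],[56,1],[58,3],[59,1],[61,1],[63,3],[65,0]]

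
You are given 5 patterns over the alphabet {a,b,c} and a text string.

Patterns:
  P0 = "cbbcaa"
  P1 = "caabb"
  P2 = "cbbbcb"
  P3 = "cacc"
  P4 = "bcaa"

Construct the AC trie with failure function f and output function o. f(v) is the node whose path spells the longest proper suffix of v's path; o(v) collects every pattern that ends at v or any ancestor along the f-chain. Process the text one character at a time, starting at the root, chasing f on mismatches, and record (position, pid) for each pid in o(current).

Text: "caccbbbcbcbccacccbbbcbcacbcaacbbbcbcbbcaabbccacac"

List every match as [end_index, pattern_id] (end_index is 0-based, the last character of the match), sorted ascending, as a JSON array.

Construct AC machine:
Trie nodes:
  n0 'ε': b→16 c→1
  n1 'c': a→7 b→2
  n2 'cb': b→3
  n3 'cbb': b→11 c→4
  n4 'cbbc': a→5
  n5 'cbbca': a→6
  n6 'cbbcaa': ·  ←P0
  n7 'ca': a→8 c→14
  n8 'caa': b→9
  n9 'caab': b→10
  n10 'caabb': ·  ←P1
  n11 'cbbb': c→12
  n12 'cbbbc': b→13
  n13 'cbbbcb': ·  ←P2
  n14 'cac': c→15
  n15 'cacc': ·  ←P3
  n16 'b': c→17
  n17 'bc': a→18
  n18 'bca': a→19
  n19 'bcaa': ·  ←P4

BFS fail/out derivation:
  n1('c'): parent n0 fail=0; on 'c' 0 → fail=0;  out ∅∪∅=∅
  n16('b'): parent n0 fail=0; on 'b' 0 → fail=0;  out ∅∪∅=∅
  n2('cb'): parent n1 fail=0; on 'b' 0 → fail=16;  out ∅∪∅=∅
  n7('ca'): parent n1 fail=0; on 'a' 0 → fail=0;  out ∅∪∅=∅
  n17('bc'): parent n16 fail=0; on 'c' 0 → fail=1;  out ∅∪∅=∅
  n3('cbb'): parent n2 fail=16; on 'b' 16→0 → fail=16;  out ∅∪∅=∅
  n8('caa'): parent n7 fail=0; on 'a' 0 → fail=0;  out ∅∪∅=∅
  n14('cac'): parent n7 fail=0; on 'c' 0 → fail=1;  out ∅∪∅=∅
  n18('bca'): parent n17 fail=1; on 'a' 1 → fail=7;  out ∅∪∅=∅
  n4('cbbc'): parent n3 fail=16; on 'c' 16 → fail=17;  out ∅∪∅=∅
  n9('caab'): parent n8 fail=0; on 'b' 0 → fail=16;  out ∅∪∅=∅
  n11('cbbb'): parent n3 fail=16; on 'b' 16→0 → fail=16;  out ∅∪∅=∅
  n15('cacc'): parent n14 fail=1; on 'c' 1→0 → fail=1;  out {3}∪∅={3}
  n19('bcaa'): parent n18 fail=7; on 'a' 7 → fail=8;  out {4}∪∅={4}
  n5('cbbca'): parent n4 fail=17; on 'a' 17 → fail=18;  out ∅∪∅=∅
  n10('caabb'): parent n9 fail=16; on 'b' 16→0 → fail=16;  out {1}∪∅={1}
  n12('cbbbc'): parent n11 fail=16; on 'c' 16 → fail=17;  out ∅∪∅=∅
  n6('cbbcaa'): parent n5 fail=18; on 'a' 18 → fail=19;  out {0}∪{4}={0,4}
  n13('cbbbcb'): parent n12 fail=17; on 'b' 17→1 → fail=2;  out {2}∪∅={2}

Scan:
i=0 'c': node 0→1
i=1 'a': node 1→7
i=2 'c': node 7→14
i=3 'c': node 14→15  → match P3@[0:3]
i=4 'b': node 15→2 (fail-walked)
i=5 'b': node 2→3
i=6 'b': node 3→11
i=7 'c': node 11→12
i=8 'b': node 12→13  → match P2@[3:8]
i=9 'c': node 13→17 (fail-walked)
i=10 'b': node 17→2 (fail-walked)
i=11 'c': node 2→17 (fail-walked)
i=12 'c': node 17→1 (fail-walked)
i=13 'a': node 1→7
i=14 'c': node 7→14
i=15 'c': node 14→15  → match P3@[12:15]
i=16 'c': node 15→1 (fail-walked)
i=17 'b': node 1→2
i=18 'b': node 2→3
i=19 'b': node 3→11
i=20 'c': node 11→12
i=21 'b': node 12→13  → match P2@[16:21]
i=22 'c': node 13→17 (fail-walked)
i=23 'a': node 17→18
i=24 'c': node 18→14 (fail-walked)
i=25 'b': node 14→2 (fail-walked)
i=26 'c': node 2→17 (fail-walked)
i=27 'a': node 17→18
i=28 'a': node 18→19  → match P4@[25:28]
i=29 'c': node 19→1 (fail-walked)
i=30 'b': node 1→2
i=31 'b': node 2→3
i=32 'b': node 3→11
i=33 'c': node 11→12
i=34 'b': node 12→13  → match P2@[29:34]
i=35 'c': node 13→17 (fail-walked)
i=36 'b': node 17→2 (fail-walked)
i=37 'b': node 2→3
i=38 'c': node 3→4
i=39 'a': node 4→5
i=40 'a': node 5→6  → match P0@[35:40],P4@[37:40]
i=41 'b': node 6→9 (fail-walked)
i=42 'b': node 9→10  → match P1@[38:42]
i=43 'c': node 10→17 (fail-walked)
i=44 'c': node 17→1 (fail-walked)
i=45 'a': node 1→7
i=46 'c': node 7→14
i=47 'a': node 14→7 (fail-walked)
i=48 'c': node 7→14

Matches: [[3,3],[8,2],[15,3],[21,2],[28,4],[34,2],[40,0],[40,4],[42,1]]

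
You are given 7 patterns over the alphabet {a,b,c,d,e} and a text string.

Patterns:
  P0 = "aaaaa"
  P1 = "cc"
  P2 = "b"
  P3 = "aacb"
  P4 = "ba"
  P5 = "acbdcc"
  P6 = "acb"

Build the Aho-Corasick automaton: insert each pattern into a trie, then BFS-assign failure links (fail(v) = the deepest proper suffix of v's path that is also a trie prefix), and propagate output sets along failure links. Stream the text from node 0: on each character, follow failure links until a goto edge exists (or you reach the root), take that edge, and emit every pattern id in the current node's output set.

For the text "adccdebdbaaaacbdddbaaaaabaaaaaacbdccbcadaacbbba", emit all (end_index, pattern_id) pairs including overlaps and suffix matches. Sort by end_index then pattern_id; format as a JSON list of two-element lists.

Build automaton:
Trie (insert patterns):
  0='ε' goto a→1 b→8 c→6
  1='a' goto a→2 c→12
  2='aa' goto a→3 c→9
  3='aaa' goto a→4
  4='aaaa' goto a→5
  5='aaaaa' goto ·  ←P0
  6='c' goto c→7
  7='cc' goto ·  ←P1
  8='b' goto a→11  ←P2
  9='aac' goto b→10
  10='aacb' goto ·  ←P3
  11='ba' goto ·  ←P4
  12='ac' goto b→13
  13='acb' goto d→14  ←P6
  14='acbd' goto c→15
  15='acbdc' goto c→16
  16='acbdcc' goto ·  ←P5

BFS fail/out derivation:
  n1('a'): parent n0 fail=0; on 'a' 0 → fail=0;  out ∅∪∅=∅
  n6('c'): parent n0 fail=0; on 'c' 0 → fail=0;  out ∅∪∅=∅
  n8('b'): parent n0 fail=0; on 'b' 0 → fail=0;  out {2}∪∅={2}
  n2('aa'): parent n1 fail=0; on 'a' 0 → fail=1;  out ∅∪∅=∅
  n7('cc'): parent n6 fail=0; on 'c' 0 → fail=6;  out {1}∪∅={1}
  n11('ba'): parent n8 fail=0; on 'a' 0 → fail=1;  out {4}∪∅={4}
  n12('ac'): parent n1 fail=0; on 'c' 0 → fail=6;  out ∅∪∅=∅
  n3('aaa'): parent n2 fail=1; on 'a' 1 → fail=2;  out ∅∪∅=∅
  n9('aac'): parent n2 fail=1; on 'c' 1 → fail=12;  out ∅∪∅=∅
  n13('acb'): parent n12 fail=6; on 'b' 6→0 → fail=8;  out {6}∪{2}={2,6}
  n4('aaaa'): parent n3 fail=2; on 'a' 2 → fail=3;  out ∅∪∅=∅
  n10('aacb'): parent n9 fail=12; on 'b' 12 → fail=13;  out {3}∪{2,6}={2,3,6}
  n14('acbd'): parent n13 fail=8; on 'd' 8→0 → fail=0;  out ∅∪∅=∅
  n5('aaaaa'): parent n4 fail=3; on 'a' 3 → fail=4;  out {0}∪∅={0}
  n15('acbdc'): parent n14 fail=0; on 'c' 0 → fail=6;  out ∅∪∅=∅
  n16('acbdcc'): parent n15 fail=6; on 'c' 6 → fail=7;  out {5}∪{1}={1,5}

Text stream:
i=0 'a': node 0→1
i=1 'd': node 1→0 (via fail)
i=2 'c': node 0→6
i=3 'c': node 6→7  ** P1@[2:3]
i=4 'd': node 7→0 (via fail)
i=5 'e': node 0→0
i=6 'b': node 0→8  ** P2@[6:6]
i=7 'd': node 8→0 (via fail)
i=8 'b': node 0→8  ** P2@[8:8]
i=9 'a': node 8→11  ** P4@[8:9]
i=10 'a': node 11→2 (via fail)
i=11 'a': node 2→3
i=12 'a': node 3→4
i=13 'c': node 4→9 (via fail)
i=14 'b': node 9→10  ** P2@[14:14],P3@[11:14],P6@[12:14]
i=15 'd': node 10→14 (via fail)
i=16 'd': node 14→0 (via fail)
i=17 'd': node 0→0
i=18 'b': node 0→8  ** P2@[18:18]
i=19 'a': node 8→11  ** P4@[18:19]
i=20 'a': node 11→2 (via fail)
i=21 'a': node 2→3
i=22 'a': node 3→4
i=23 'a': node 4→5  ** P0@[19:23]
i=24 'b': node 5→8 (via fail)  ** P2@[24:24]
i=25 'a': node 8→11  ** P4@[24:25]
i=26 'a': node 11→2 (via fail)
i=27 'a': node 2→3
i=28 'a': node 3→4
i=29 'a': node 4→5  ** P0@[25:29]
i=30 'a': node 5→5 (via fail)  ** P0@[26:30]
i=31 'c': node 5→9 (via fail)
i=32 'b': node 9→10  ** P2@[32:32],P3@[29:32],P6@[30:32]
i=33 'd': node 10→14 (via fail)
i=34 'c': node 14→15
i=35 'c': node 15→16  ** P1@[34:35],P5@[30:35]
i=36 'b': node 16→8 (via fail)  ** P2@[36:36]
i=37 'c': node 8→6 (via fail)
i=38 'a': node 6→1 (via fail)
i=39 'd': node 1→0 (via fail)
i=40 'a': node 0→1
i=41 'a': node 1→2
i=42 'c': node 2→9
i=43 'b': node 9→10  ** P2@[43:43],P3@[40:43],P6@[41:43]
i=44 'b': node 10→8 (via fail)  ** P2@[44:44]
i=45 'b': node 8→8 (via fail)  ** P2@[45:45]
i=46 'a': node 8→11  ** P4@[45:46]

Result: [[3,1],[6,2],[8,2],[9,4],[14,2],[14,3],[14,6],[18,2],[19,4],[23,0],[24,2],[25,4],[29,0],[30,0],[32,2],[32,3],[32,6],[35,1],[35,5],[36,2],[43,2],[43,3],[43,6],[44,2],[45,2],[46,4]]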